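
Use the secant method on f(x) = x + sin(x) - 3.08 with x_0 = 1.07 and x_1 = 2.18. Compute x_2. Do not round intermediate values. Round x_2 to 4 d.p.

f(x_0) = -1.132799, f(x_1) = -0.079896
x_2 = 2.180000 - (-0.079896)·(2.180000 - 1.070000)/(-0.079896 - (-1.132799)) = 2.264229; f(x_2) = -0.046715

2.2642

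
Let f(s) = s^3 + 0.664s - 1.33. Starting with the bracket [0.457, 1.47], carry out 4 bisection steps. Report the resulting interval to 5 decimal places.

f(0.457000) = -0.931108, f(1.470000) = 2.822603 (opposite signs)
step 1: m = 0.963500, f(m) = 0.204212 > 0 → root in [0.457000, 0.963500]
step 2: m = 0.710250, f(m) = -0.500105 < 0 → root in [0.710250, 0.963500]
step 3: m = 0.836875, f(m) = -0.188201 < 0 → root in [0.836875, 0.963500]
step 4: m = 0.900188, f(m) = -0.002820 < 0 → root in [0.900188, 0.963500]

[0.90019, 0.96350]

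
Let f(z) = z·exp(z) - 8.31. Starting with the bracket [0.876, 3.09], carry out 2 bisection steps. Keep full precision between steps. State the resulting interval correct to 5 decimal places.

[1.42950, 1.98300]

f(0.876000) = -6.206483, f(3.090000) = 59.599171 (opposite signs)
step 1: m = 1.983000, f(m) = 6.095511 > 0 → root in [0.876000, 1.983000]
step 2: m = 1.429500, f(m) = -2.339535 < 0 → root in [1.429500, 1.983000]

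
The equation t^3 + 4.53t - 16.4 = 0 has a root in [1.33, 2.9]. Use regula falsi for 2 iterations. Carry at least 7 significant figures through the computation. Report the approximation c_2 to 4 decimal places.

1.9014

f(1.330000) = -8.022463, f(2.900000) = 21.126000
step 1: c = 1.762107, f(c) = -2.946270 < 0 → new bracket [1.762107, 2.900000]
step 2: c = 1.901377, f(c) = -0.912836 < 0 → new bracket [1.901377, 2.900000]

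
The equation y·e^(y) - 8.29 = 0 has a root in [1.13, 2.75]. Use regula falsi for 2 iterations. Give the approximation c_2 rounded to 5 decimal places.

False-position update: c = (a·f(b) − b·f(a))/(f(b) − f(a)); replace the endpoint whose sign matches f(c).
f(1.130000) = -4.791908, f(2.750000) = 34.727238
step 1: c = 1.326434, f(c) = -3.292551 < 0 → new bracket [1.326434, 2.750000]
step 2: c = 1.449716, f(c) = -2.111450 < 0 → new bracket [1.449716, 2.750000]

1.44972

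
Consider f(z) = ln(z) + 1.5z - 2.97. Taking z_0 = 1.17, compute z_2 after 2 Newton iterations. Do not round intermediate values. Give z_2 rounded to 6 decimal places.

1.647189

Newton update: z ← z − f(z)/f'(z).
f'(z) = 1/z + 1.5
z_0 = 1.170000: f = -1.057996, f' = 2.354701 → z_1 = 1.170000 - (-1.057996)/(2.354701) = 1.619312
z_1 = 1.619312: f = -0.059030, f' = 2.117546 → z_2 = 1.619312 - (-0.059030)/(2.117546) = 1.647189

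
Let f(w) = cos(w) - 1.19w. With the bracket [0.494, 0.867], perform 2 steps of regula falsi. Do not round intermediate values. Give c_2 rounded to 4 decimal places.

f(0.494000) = 0.292583, f(0.867000) = -0.384613
step 1: c = 0.655155, f(c) = 0.013319 > 0 → new bracket [0.655155, 0.867000]
step 2: c = 0.662246, f(c) = 0.000541 > 0 → new bracket [0.662246, 0.867000]

0.6622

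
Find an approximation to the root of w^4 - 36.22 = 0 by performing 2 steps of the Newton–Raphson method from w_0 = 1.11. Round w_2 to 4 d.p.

f'(w) = 4w^3
w_0 = 1.110000: f = -34.701930, f' = 5.470524 → w_1 = 1.110000 - (-34.701930)/(5.470524) = 7.453438
w_1 = 7.453438: f = 3049.997738, f' = 1656.265340 → w_2 = 7.453438 - (3049.997738)/(1656.265340) = 5.611947

5.6119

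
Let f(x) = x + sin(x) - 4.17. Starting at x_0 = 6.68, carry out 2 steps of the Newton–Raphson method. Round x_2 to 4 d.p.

Newton update: x ← x − f(x)/f'(x).
f'(x) = 1 + cos(x)
x_0 = 6.680000: f = 2.896483, f' = 1.922297 → x_1 = 6.680000 - (2.896483)/(1.922297) = 5.173218
x_1 = 5.173218: f = 0.107534, f' = 1.444691 → x_2 = 5.173218 - (0.107534)/(1.444691) = 5.098784

5.0988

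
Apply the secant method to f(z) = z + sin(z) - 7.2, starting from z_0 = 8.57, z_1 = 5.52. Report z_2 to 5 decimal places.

7.12872

f(z_0) = 2.124425, f(z_1) = -2.371227
z_2 = 5.520000 - (-2.371227)·(5.520000 - 8.570000)/(-2.371227 - (2.124425)) = 7.128719; f(z_2) = 0.677045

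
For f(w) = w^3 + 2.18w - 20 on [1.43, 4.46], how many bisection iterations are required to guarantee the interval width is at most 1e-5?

19

Initial width b − a = 4.46 − 1.43 = 3.030000.
After n steps the width is (b−a)/2^n; need (b−a)/2^n ≤ 1e-5.
So n ≥ log₂(3.030000/1e-5) = log₂(303000.0000) ≈ 18.2090.
Hence n = 19.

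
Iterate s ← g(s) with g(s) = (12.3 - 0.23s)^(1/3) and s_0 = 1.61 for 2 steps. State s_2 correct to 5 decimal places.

2.27499

s_1 = g(1.610000) = 2.284949
s_2 = g(2.284949) = 2.274995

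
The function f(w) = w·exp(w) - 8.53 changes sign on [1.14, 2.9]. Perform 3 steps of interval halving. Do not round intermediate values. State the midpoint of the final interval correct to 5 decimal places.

1.69000

f(1.140000) = -4.965484, f(2.900000) = 44.175022 (opposite signs)
step 1: m = 2.020000, f(m) = 6.697416 > 0 → root in [1.140000, 2.020000]
step 2: m = 1.580000, f(m) = -0.859170 < 0 → root in [1.580000, 2.020000]
step 3: m = 1.800000, f(m) = 2.359365 > 0 → root in [1.580000, 1.800000]
Midpoint of [1.580000, 1.800000] = 1.690000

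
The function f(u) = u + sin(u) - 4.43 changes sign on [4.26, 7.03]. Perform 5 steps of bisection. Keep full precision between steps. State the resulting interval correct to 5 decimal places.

[5.21219, 5.29875]

f(4.260000) = -1.069405, f(7.030000) = 3.279305 (opposite signs)
step 1: m = 5.645000, f(m) = 0.619261 > 0 → root in [4.260000, 5.645000]
step 2: m = 4.952500, f(m) = -0.448812 < 0 → root in [4.952500, 5.645000]
step 3: m = 5.298750, f(m) = 0.035790 > 0 → root in [4.952500, 5.298750]
step 4: m = 5.125625, f(m) = -0.220201 < 0 → root in [5.125625, 5.298750]
step 5: m = 5.212187, f(m) = -0.095492 < 0 → root in [5.212187, 5.298750]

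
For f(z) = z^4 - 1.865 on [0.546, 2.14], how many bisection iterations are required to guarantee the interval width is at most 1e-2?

Initial width b − a = 2.14 − 0.546 = 1.594000.
After n steps the width is (b−a)/2^n; need (b−a)/2^n ≤ 1e-2.
So n ≥ log₂(1.594000/1e-2) = log₂(159.4000) ≈ 7.3165.
Hence n = 8.

8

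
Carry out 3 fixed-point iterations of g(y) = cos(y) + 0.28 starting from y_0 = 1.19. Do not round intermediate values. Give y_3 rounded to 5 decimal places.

0.75566

y_1 = g(1.190000) = 0.651660
y_2 = g(0.651660) = 1.075078
y_3 = g(1.075078) = 0.755663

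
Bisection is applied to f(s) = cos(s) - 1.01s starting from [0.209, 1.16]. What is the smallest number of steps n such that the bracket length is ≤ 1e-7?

Initial width b − a = 1.16 − 0.209 = 0.951000.
After n steps the width is (b−a)/2^n; need (b−a)/2^n ≤ 1e-7.
So n ≥ log₂(0.951000/1e-7) = log₂(9510000.0000) ≈ 23.1810.
Hence n = 24.

24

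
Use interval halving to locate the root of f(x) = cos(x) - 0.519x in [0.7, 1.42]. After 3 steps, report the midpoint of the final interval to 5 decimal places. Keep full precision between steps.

1.01500

f(0.700000) = 0.401542, f(1.420000) = -0.586755 (opposite signs)
step 1: m = 1.060000, f(m) = -0.061268 < 0 → root in [0.700000, 1.060000]
step 2: m = 0.880000, f(m) = 0.180431 > 0 → root in [0.880000, 1.060000]
step 3: m = 0.970000, f(m) = 0.061870 > 0 → root in [0.970000, 1.060000]
Midpoint of [0.970000, 1.060000] = 1.015000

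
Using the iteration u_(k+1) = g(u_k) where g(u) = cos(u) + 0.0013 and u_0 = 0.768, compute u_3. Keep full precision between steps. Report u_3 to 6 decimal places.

u_1 = g(0.768000) = 0.720602
u_2 = g(0.720602) = 0.752709
u_3 = g(0.752709) = 0.731140

0.731140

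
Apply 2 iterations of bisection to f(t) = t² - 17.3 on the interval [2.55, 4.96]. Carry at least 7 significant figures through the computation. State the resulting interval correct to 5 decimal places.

[3.75500, 4.35750]

f(2.550000) = -10.797500, f(4.960000) = 7.301600 (opposite signs)
step 1: m = 3.755000, f(m) = -3.199975 < 0 → root in [3.755000, 4.960000]
step 2: m = 4.357500, f(m) = 1.687806 > 0 → root in [3.755000, 4.357500]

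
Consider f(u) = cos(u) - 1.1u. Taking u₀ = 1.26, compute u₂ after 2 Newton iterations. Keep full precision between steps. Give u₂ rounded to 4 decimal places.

f'(u) = -sin(u) - 1.1
u_0 = 1.260000: f = -1.080183, f' = -2.052090 → u_1 = 1.260000 - (-1.080183)/(-2.052090) = 0.733618
u_1 = 0.733618: f = -0.064223, f' = -1.769561 → u_2 = 0.733618 - (-0.064223)/(-1.769561) = 0.697325

0.6973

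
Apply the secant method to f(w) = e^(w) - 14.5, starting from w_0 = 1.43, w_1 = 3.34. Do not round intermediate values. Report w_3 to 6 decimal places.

Secant update: w_(k+1) = w_k − f(w_k)·(w_k − w_(k-1))/(f(w_k) − f(w_(k-1))).
f(w_0) = -10.321301, f(w_1) = 13.719127
w_2 = 3.340000 - (13.719127)·(3.340000 - 1.430000)/(13.719127 - (-10.321301)) = 2.250022; f(w_2) = -5.012053
w_3 = 2.250022 - (-5.012053)·(2.250022 - 3.340000)/(-5.012053 - (13.719127)) = 2.541676; f(w_3) = -1.799055

2.541676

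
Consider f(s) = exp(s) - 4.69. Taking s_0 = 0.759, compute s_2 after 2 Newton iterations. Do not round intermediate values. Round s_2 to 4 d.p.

1.6188

Newton update: s ← s − f(s)/f'(s).
f'(s) = exp(s)
s_0 = 0.759000: f = -2.553861, f' = 2.136139 → s_1 = 0.759000 - (-2.553861)/(2.136139) = 1.954550
s_1 = 1.954550: f = 2.370741, f' = 7.060741 → s_2 = 1.954550 - (2.370741)/(7.060741) = 1.618786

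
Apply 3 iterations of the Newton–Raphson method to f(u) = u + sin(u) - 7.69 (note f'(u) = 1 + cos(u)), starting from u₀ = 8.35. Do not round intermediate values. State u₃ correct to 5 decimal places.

7.00398

u_0 = 8.350000: f = 1.539484, f' = 0.524072 → u_1 = 8.350000 - (1.539484)/(0.524072) = 5.412459
u_1 = 5.412459: f = -3.042339, f' = 1.644271 → u_2 = 5.412459 - (-3.042339)/(1.644271) = 7.262725
u_2 = 7.262725: f = 0.402965, f' = 1.557405 → u_3 = 7.262725 - (0.402965)/(1.557405) = 7.003983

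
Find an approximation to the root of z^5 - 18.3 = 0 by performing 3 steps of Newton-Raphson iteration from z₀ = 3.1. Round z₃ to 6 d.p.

1.871088

Newton update: z ← z − f(z)/f'(z).
f'(z) = 5z⁴
z_0 = 3.100000: f = 267.991510, f' = 461.760500 → z_1 = 3.100000 - (267.991510)/(461.760500) = 2.519631
z_1 = 2.519631: f = 83.251106, f' = 201.519803 → z_2 = 2.519631 - (83.251106)/(201.519803) = 2.106515
z_2 = 2.106515: f = 23.178444, f' = 98.452776 → z_3 = 2.106515 - (23.178444)/(98.452776) = 1.871088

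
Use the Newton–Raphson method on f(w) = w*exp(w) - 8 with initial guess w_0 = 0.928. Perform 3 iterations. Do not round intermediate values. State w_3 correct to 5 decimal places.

1.61621

f'(w) = (w+1)*exp(w)
w_0 = 0.928000: f = -5.652675, f' = 4.876770 → w_1 = 0.928000 - (-5.652675)/(4.876770) = 2.087102
w_1 = 2.087102: f = 8.825215, f' = 24.886735 → w_2 = 2.087102 - (8.825215)/(24.886735) = 1.732487
w_2 = 1.732487: f = 1.796692, f' = 15.451391 → w_3 = 1.732487 - (1.796692)/(15.451391) = 1.616207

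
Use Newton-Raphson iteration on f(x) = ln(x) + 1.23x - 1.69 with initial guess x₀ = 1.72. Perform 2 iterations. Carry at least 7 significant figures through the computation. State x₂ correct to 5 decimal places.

Newton update: x ← x − f(x)/f'(x).
f'(x) = 1/x + 1.23
x_0 = 1.720000: f = 0.967924, f' = 1.811395 → x_1 = 1.720000 - (0.967924)/(1.811395) = 1.185647
x_1 = 1.185647: f = -0.061365, f' = 2.073421 → x_2 = 1.185647 - (-0.061365)/(2.073421) = 1.215243

1.21524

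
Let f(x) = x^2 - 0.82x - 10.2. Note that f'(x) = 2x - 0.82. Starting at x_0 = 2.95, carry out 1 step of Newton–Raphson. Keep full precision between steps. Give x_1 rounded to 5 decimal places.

3.72096

Newton update: x ← x − f(x)/f'(x).
x_0 = 2.950000: f = -3.916500, f' = 5.080000 → x_1 = 2.950000 - (-3.916500)/(5.080000) = 3.720965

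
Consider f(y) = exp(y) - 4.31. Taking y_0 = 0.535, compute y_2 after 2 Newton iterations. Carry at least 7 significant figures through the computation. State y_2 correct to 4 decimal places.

Newton update: y ← y − f(y)/f'(y).
f'(y) = exp(y)
y_0 = 0.535000: f = -2.602552, f' = 1.707448 → y_1 = 0.535000 - (-2.602552)/(1.707448) = 2.059235
y_1 = 2.059235: f = 3.529967, f' = 7.839967 → y_2 = 2.059235 - (3.529967)/(7.839967) = 1.608982

1.6090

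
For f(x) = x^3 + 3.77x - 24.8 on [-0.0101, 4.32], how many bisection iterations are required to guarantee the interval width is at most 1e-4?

16

Initial width b − a = 4.32 − -0.0101 = 4.330100.
After n steps the width is (b−a)/2^n; need (b−a)/2^n ≤ 1e-4.
So n ≥ log₂(4.330100/1e-4) = log₂(43301.0000) ≈ 15.4021.
Hence n = 16.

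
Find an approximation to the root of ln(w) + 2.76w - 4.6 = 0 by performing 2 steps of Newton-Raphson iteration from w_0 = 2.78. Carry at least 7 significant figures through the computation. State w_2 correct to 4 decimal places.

1.5158

f'(w) = 1/w + 2.76
w_0 = 2.780000: f = 4.095251, f' = 3.119712 → w_1 = 2.780000 - (4.095251)/(3.119712) = 1.467298
w_1 = 1.467298: f = -0.166833, f' = 3.441525 → w_2 = 1.467298 - (-0.166833)/(3.441525) = 1.515775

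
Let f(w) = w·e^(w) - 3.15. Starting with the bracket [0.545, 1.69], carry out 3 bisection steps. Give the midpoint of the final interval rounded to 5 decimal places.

1.04594

f(0.545000) = -2.210088, f(1.690000) = 6.008922 (opposite signs)
step 1: m = 1.117500, f(m) = 0.266423 > 0 → root in [0.545000, 1.117500]
step 2: m = 0.831250, f(m) = -1.241294 < 0 → root in [0.831250, 1.117500]
step 3: m = 0.974375, f(m) = -0.568383 < 0 → root in [0.974375, 1.117500]
Midpoint of [0.974375, 1.117500] = 1.045937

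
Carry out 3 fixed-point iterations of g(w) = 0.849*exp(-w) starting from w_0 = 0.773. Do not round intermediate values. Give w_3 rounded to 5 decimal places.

w_1 = g(0.773000) = 0.391921
w_2 = g(0.391921) = 0.573718
w_3 = g(0.573718) = 0.478349

0.47835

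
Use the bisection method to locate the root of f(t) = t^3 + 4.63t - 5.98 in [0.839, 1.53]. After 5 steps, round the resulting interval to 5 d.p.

f(0.839000) = -1.504840, f(1.530000) = 4.685477 (opposite signs)
step 1: m = 1.184500, f(m) = 1.166136 > 0 → root in [0.839000, 1.184500]
step 2: m = 1.011750, f(m) = -0.259932 < 0 → root in [1.011750, 1.184500]
step 3: m = 1.098125, f(m) = 0.428524 > 0 → root in [1.011750, 1.098125]
step 4: m = 1.054937, f(m) = 0.078393 > 0 → root in [1.011750, 1.054937]
step 5: m = 1.033344, f(m) = -0.092215 < 0 → root in [1.033344, 1.054937]

[1.03334, 1.05494]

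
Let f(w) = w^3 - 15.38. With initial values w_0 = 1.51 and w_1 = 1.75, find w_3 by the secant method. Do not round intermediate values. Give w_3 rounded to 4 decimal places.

f(w_0) = -11.937049, f(w_1) = -10.020625
w_2 = 1.750000 - (-10.020625)·(1.750000 - 1.510000)/(-10.020625 - (-11.937049)) = 3.004915; f(w_2) = 11.752934
w_3 = 3.004915 - (11.752934)·(3.004915 - 1.750000)/(11.752934 - (-10.020625)) = 2.327537; f(w_3) = -2.770734

2.3275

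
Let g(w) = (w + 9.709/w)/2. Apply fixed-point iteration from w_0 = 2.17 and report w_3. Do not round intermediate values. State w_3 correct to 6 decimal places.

3.115933

w_1 = g(2.170000) = 3.322097
w_2 = g(3.322097) = 3.122324
w_3 = g(3.122324) = 3.115933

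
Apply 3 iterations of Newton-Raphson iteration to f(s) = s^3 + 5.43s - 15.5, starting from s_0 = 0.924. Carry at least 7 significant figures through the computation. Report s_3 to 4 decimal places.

Newton update: s ← s − f(s)/f'(s).
f'(s) = 3s^2 + 5.43
s_0 = 0.924000: f = -9.693791, f' = 7.991328 → s_1 = 0.924000 - (-9.693791)/(7.991328) = 2.137039
s_1 = 2.137039: f = 5.863838, f' = 19.130805 → s_2 = 2.137039 - (5.863838)/(19.130805) = 1.830526
s_2 = 1.830526: f = 0.573528, f' = 15.482476 → s_3 = 1.830526 - (0.573528)/(15.482476) = 1.793482

1.7935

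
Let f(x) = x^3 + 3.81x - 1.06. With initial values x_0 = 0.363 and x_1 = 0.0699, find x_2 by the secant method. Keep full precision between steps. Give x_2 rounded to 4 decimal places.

0.2696

f(x_0) = 0.370862, f(x_1) = -0.793339
x_2 = 0.069900 - (-0.793339)·(0.069900 - 0.363000)/(-0.793339 - (0.370862)) = 0.269632; f(x_2) = -0.013101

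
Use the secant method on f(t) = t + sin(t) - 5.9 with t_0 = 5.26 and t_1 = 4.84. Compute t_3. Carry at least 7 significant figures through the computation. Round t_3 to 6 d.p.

Secant update: t_(k+1) = t_k − f(t_k)·(t_k − t_(k-1))/(f(t_k) − f(t_(k-1))).
f(t_0) = -1.493771, f(t_1) = -2.051869
t_2 = 4.840000 - (-2.051869)·(4.840000 - 5.260000)/(-2.051869 - (-1.493771)) = 6.384146; f(t_2) = 0.584936
t_3 = 6.384146 - (0.584936)·(6.384146 - 4.840000)/(0.584936 - (-2.051869)) = 6.041600; f(t_3) = -0.097641

6.041600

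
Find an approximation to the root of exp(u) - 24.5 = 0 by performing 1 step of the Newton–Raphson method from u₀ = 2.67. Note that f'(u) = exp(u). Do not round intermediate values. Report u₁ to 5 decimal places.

u_0 = 2.670000: f = -10.060031, f' = 14.439969 → u_1 = 2.670000 - (-10.060031)/(14.439969) = 3.366680

3.36668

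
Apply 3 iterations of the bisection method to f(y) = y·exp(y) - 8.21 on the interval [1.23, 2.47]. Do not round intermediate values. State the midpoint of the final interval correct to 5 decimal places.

f(1.230000) = -4.001888, f(2.470000) = 20.991444 (opposite signs)
step 1: m = 1.850000, f(m) = 3.555666 > 0 → root in [1.230000, 1.850000]
step 2: m = 1.540000, f(m) = -1.026531 < 0 → root in [1.540000, 1.850000]
step 3: m = 1.695000, f(m) = 1.022065 > 0 → root in [1.540000, 1.695000]
Midpoint of [1.540000, 1.695000] = 1.617500

1.61750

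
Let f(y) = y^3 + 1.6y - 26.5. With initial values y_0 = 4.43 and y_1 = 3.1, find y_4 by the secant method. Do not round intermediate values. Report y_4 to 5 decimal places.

2.80308

f(y_0) = 67.526307, f(y_1) = 8.251000
y_2 = 3.100000 - (8.251000)·(3.100000 - 4.430000)/(8.251000 - (67.526307)) = 2.914867; f(y_2) = 2.929801
y_3 = 2.914867 - (2.929801)·(2.914867 - 3.100000)/(2.929801 - (8.251000)) = 2.812934; f(y_3) = 0.258314
y_4 = 2.812934 - (0.258314)·(2.812934 - 2.914867)/(0.258314 - (2.929801)) = 2.803078; f(y_4) = 0.009399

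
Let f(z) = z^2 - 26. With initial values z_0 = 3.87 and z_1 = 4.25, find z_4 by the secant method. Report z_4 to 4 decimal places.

5.0989

Secant update: z_(k+1) = z_k − f(z_k)·(z_k − z_(k-1))/(f(z_k) − f(z_(k-1))).
f(z_0) = -11.023100, f(z_1) = -7.937500
z_2 = 4.250000 - (-7.937500)·(4.250000 - 3.870000)/(-7.937500 - (-11.023100)) = 5.227525; f(z_2) = 1.327014
z_3 = 5.227525 - (1.327014)·(5.227525 - 4.250000)/(1.327014 - (-7.937500)) = 5.087508; f(z_3) = -0.117265
z_4 = 5.087508 - (-0.117265)·(5.087508 - 5.227525)/(-0.117265 - (1.327014)) = 5.098876; f(z_4) = -0.001463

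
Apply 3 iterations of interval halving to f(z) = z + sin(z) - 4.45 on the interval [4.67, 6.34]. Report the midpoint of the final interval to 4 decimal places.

f(4.670000) = -0.779102, f(6.340000) = 1.946784 (opposite signs)
step 1: m = 5.505000, f(m) = 0.353012 > 0 → root in [4.670000, 5.505000]
step 2: m = 5.087500, f(m) = -0.292967 < 0 → root in [5.087500, 5.505000]
step 3: m = 5.296250, f(m) = 0.011910 > 0 → root in [5.087500, 5.296250]
Midpoint of [5.087500, 5.296250] = 5.191875

5.1919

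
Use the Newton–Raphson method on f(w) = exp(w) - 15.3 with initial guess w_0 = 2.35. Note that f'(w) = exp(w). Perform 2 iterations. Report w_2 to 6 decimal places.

Newton update: w ← w − f(w)/f'(w).
w_0 = 2.350000: f = -4.814430, f' = 10.485570 → w_1 = 2.350000 - (-4.814430)/(10.485570) = 2.809148
w_1 = 2.809148: f = 1.295776, f' = 16.595776 → w_2 = 2.809148 - (1.295776)/(16.595776) = 2.731070

2.731070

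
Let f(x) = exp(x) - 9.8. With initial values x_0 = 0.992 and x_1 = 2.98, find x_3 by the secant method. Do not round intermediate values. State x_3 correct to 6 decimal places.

2.132452

Secant update: x_(k+1) = x_k − f(x_k)·(x_k − x_(k-1))/(f(x_k) − f(x_(k-1))).
f(x_0) = -7.103378, f(x_1) = 9.887817
x_2 = 2.980000 - (9.887817)·(2.980000 - 0.992000)/(9.887817 - (-7.103378)) = 1.823108; f(x_2) = -3.608931
x_3 = 1.823108 - (-3.608931)·(1.823108 - 2.980000)/(-3.608931 - (9.887817)) = 2.132452; f(x_3) = -1.364472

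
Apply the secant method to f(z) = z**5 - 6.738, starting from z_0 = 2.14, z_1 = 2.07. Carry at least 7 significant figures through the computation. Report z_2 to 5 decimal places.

Secant update: z_(k+1) = z_k − f(z_k)·(z_k − z_(k-1))/(f(z_k) − f(z_(k-1))).
f(z_0) = 38.143655, f(z_1) = 31.267962
z_2 = 2.070000 - (31.267962)·(2.070000 - 2.140000)/(31.267962 - (38.143655)) = 1.751667; f(z_2) = 9.753428

1.75167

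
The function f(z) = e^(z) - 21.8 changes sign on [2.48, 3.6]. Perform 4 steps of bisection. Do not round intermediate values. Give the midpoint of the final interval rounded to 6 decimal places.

3.075000

f(2.480000) = -9.858736, f(3.600000) = 14.798234 (opposite signs)
step 1: m = 3.040000, f(m) = -0.894757 < 0 → root in [3.040000, 3.600000]
step 2: m = 3.320000, f(m) = 5.860351 > 0 → root in [3.040000, 3.320000]
step 3: m = 3.180000, f(m) = 2.246754 > 0 → root in [3.040000, 3.180000]
step 4: m = 3.110000, f(m) = 0.621044 > 0 → root in [3.040000, 3.110000]
Midpoint of [3.040000, 3.110000] = 3.075000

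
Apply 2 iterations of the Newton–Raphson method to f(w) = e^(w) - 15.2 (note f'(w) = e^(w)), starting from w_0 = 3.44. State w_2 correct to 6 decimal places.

Newton update: w ← w − f(w)/f'(w).
w_0 = 3.440000: f = 15.986958, f' = 31.186958 → w_1 = 3.440000 - (15.986958)/(31.186958) = 2.927383
w_1 = 2.927383: f = 3.478688, f' = 18.678688 → w_2 = 2.927383 - (3.478688)/(18.678688) = 2.741145

2.741145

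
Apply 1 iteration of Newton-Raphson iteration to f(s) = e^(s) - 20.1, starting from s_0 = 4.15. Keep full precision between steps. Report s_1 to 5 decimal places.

3.46686

f'(s) = e^(s)
s_0 = 4.150000: f = 43.334000, f' = 63.434000 → s_1 = 4.150000 - (43.334000)/(63.434000) = 3.466865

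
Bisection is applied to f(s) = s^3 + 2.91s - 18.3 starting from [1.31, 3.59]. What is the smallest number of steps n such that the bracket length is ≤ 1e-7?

25

Initial width b − a = 3.59 − 1.31 = 2.280000.
After n steps the width is (b−a)/2^n; need (b−a)/2^n ≤ 1e-7.
So n ≥ log₂(2.280000/1e-7) = log₂(22800000.0000) ≈ 24.4425.
Hence n = 25.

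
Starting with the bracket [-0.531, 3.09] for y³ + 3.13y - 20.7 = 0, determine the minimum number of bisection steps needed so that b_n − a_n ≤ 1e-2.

Initial width b − a = 3.09 − -0.531 = 3.621000.
After n steps the width is (b−a)/2^n; need (b−a)/2^n ≤ 1e-2.
So n ≥ log₂(3.621000/1e-2) = log₂(362.1000) ≈ 8.5002.
Hence n = 9.

9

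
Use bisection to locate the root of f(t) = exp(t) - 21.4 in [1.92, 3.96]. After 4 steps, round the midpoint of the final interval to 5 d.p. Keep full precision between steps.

3.00375

f(1.920000) = -14.579042, f(3.960000) = 31.057326 (opposite signs)
step 1: m = 2.940000, f(m) = -2.484154 < 0 → root in [2.940000, 3.960000]
step 2: m = 3.450000, f(m) = 10.100392 > 0 → root in [2.940000, 3.450000]
step 3: m = 3.195000, f(m) = 3.010174 > 0 → root in [2.940000, 3.195000]
step 4: m = 3.067500, f(m) = 0.088115 > 0 → root in [2.940000, 3.067500]
Midpoint of [2.940000, 3.067500] = 3.003750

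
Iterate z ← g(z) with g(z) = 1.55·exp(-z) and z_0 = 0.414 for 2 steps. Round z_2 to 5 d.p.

z_1 = g(0.414000) = 1.024551
z_2 = g(1.024551) = 0.556384

0.55638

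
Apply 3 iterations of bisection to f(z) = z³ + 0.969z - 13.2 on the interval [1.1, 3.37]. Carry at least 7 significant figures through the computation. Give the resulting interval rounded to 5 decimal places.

f(1.100000) = -10.803100, f(3.370000) = 28.338283 (opposite signs)
step 1: m = 2.235000, f(m) = 0.130043 > 0 → root in [1.100000, 2.235000]
step 2: m = 1.667500, f(m) = -6.947615 < 0 → root in [1.667500, 2.235000]
step 3: m = 1.951250, f(m) = -3.880095 < 0 → root in [1.951250, 2.235000]

[1.95125, 2.23500]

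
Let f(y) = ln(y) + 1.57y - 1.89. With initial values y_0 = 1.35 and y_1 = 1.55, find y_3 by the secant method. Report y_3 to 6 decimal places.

1.128104

Secant update: y_(k+1) = y_k − f(y_k)·(y_k − y_(k-1))/(f(y_k) − f(y_(k-1))).
f(y_0) = 0.529605, f(y_1) = 0.981755
y_2 = 1.550000 - (0.981755)·(1.550000 - 1.350000)/(0.981755 - (0.529605)) = 1.115740; f(y_2) = -0.028771
y_3 = 1.115740 - (-0.028771)·(1.115740 - 1.550000)/(-0.028771 - (0.981755)) = 1.128104; f(y_3) = 0.001661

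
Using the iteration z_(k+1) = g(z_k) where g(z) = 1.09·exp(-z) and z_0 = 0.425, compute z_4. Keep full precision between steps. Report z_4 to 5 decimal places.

0.57550

z_1 = g(0.425000) = 0.712609
z_2 = g(0.712609) = 0.534496
z_3 = g(0.534496) = 0.638701
z_4 = g(0.638701) = 0.575496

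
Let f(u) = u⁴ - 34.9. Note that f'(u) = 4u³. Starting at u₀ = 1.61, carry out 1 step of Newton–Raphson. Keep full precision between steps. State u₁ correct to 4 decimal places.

3.2982

u_0 = 1.610000: f = -28.181018, f' = 16.693124 → u_1 = 1.610000 - (-28.181018)/(16.693124) = 3.298181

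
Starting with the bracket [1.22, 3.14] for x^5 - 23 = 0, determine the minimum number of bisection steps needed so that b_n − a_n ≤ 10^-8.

Initial width b − a = 3.14 − 1.22 = 1.920000.
After n steps the width is (b−a)/2^n; need (b−a)/2^n ≤ 10^-8.
So n ≥ log₂(1.920000/10^-8) = log₂(192000000.0000) ≈ 27.5165.
Hence n = 28.

28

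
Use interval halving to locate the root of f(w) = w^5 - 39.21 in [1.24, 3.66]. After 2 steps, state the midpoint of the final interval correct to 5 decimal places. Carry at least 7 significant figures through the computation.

2.14750

f(1.240000) = -36.278375, f(3.660000) = 617.548084 (opposite signs)
step 1: m = 2.450000, f(m) = 49.063515 > 0 → root in [1.240000, 2.450000]
step 2: m = 1.845000, f(m) = -17.831272 < 0 → root in [1.845000, 2.450000]
Midpoint of [1.845000, 2.450000] = 2.147500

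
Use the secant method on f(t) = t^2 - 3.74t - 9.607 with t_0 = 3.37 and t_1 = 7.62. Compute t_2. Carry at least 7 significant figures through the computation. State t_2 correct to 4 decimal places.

f(t_0) = -10.853900, f(t_1) = 19.958600
t_2 = 7.620000 - (19.958600)·(7.620000 - 3.370000)/(19.958600 - (-10.853900)) = 4.867090; f(t_2) = -4.121354

4.8671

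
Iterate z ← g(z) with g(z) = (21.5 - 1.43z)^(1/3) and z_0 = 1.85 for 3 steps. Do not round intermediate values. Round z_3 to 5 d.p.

z_1 = g(1.850000) = 2.661573
z_2 = g(2.661573) = 2.605803
z_3 = g(2.605803) = 2.609712

2.60971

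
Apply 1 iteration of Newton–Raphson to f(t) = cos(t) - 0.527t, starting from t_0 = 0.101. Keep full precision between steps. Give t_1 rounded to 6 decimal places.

f'(t) = -sin(t) - 0.527
t_0 = 0.101000: f = 0.941677, f' = -0.627828 → t_1 = 0.101000 - (0.941677)/(-0.627828) = 1.600895

1.600895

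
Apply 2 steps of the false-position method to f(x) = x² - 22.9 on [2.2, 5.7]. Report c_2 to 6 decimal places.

f(2.200000) = -18.060000, f(5.700000) = 9.590000
step 1: c = 4.486076, f(c) = -2.775123 < 0 → new bracket [4.486076, 5.700000]
step 2: c = 4.758519, f(c) = -0.256500 < 0 → new bracket [4.758519, 5.700000]

4.758519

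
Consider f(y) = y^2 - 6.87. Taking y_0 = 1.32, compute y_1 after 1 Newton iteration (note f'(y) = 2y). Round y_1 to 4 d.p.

y_0 = 1.320000: f = -5.127600, f' = 2.640000 → y_1 = 1.320000 - (-5.127600)/(2.640000) = 3.262273

3.2623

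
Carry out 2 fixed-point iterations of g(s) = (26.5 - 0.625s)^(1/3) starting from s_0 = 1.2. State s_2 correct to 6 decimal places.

s_1 = g(1.200000) = 2.952970
s_2 = g(2.952970) = 2.910481

2.910481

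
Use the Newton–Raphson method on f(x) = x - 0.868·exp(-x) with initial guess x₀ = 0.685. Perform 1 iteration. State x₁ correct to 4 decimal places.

0.5129

f'(x) = 1 + 0.868·exp(-x)
x_0 = 0.685000: f = 0.247450, f' = 1.437550 → x_1 = 0.685000 - (0.247450)/(1.437550) = 0.512867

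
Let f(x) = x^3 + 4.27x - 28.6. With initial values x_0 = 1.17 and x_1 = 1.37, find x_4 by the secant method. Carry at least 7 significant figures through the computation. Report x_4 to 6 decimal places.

2.491159

f(x_0) = -22.002487, f(x_1) = -20.178747
x_2 = 1.370000 - (-20.178747)·(1.370000 - 1.170000)/(-20.178747 - (-22.002487)) = 3.582897; f(x_2) = 32.693174
x_3 = 3.582897 - (32.693174)·(3.582897 - 1.370000)/(32.693174 - (-20.178747)) = 2.214560; f(x_3) = -8.283020
x_4 = 2.214560 - (-8.283020)·(2.214560 - 3.582897)/(-8.283020 - (32.693174)) = 2.491159; f(x_4) = -2.502944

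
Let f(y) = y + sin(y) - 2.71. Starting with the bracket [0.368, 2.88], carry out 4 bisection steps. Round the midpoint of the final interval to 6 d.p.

f(0.368000) = -1.982250, f(2.880000) = 0.428619 (opposite signs)
step 1: m = 1.624000, f(m) = -0.087415 < 0 → root in [1.624000, 2.880000]
step 2: m = 2.252000, f(m) = 0.318815 > 0 → root in [1.624000, 2.252000]
step 3: m = 1.938000, f(m) = 0.161335 > 0 → root in [1.624000, 1.938000]
step 4: m = 1.781000, f(m) = 0.048988 > 0 → root in [1.624000, 1.781000]
Midpoint of [1.624000, 1.781000] = 1.702500

1.702500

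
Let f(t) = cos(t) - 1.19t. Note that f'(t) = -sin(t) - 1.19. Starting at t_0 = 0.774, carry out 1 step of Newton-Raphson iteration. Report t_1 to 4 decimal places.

0.6650

t_0 = 0.774000: f = -0.205940, f' = -1.889001 → t_1 = 0.774000 - (-0.205940)/(-1.889001) = 0.664980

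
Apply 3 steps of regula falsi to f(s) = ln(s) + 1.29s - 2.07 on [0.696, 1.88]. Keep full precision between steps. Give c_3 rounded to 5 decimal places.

1.36474

f(0.696000) = -1.534566, f(1.880000) = 0.986472
step 1: c = 1.416706, f(c) = 0.105884 > 0 → new bracket [0.696000, 1.416706]
step 2: c = 1.370187, f(c) = 0.012488 > 0 → new bracket [0.696000, 1.370187]
step 3: c = 1.364745, f(c) = 0.001488 > 0 → new bracket [0.696000, 1.364745]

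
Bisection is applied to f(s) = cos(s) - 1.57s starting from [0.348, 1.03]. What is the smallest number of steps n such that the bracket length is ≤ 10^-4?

Initial width b − a = 1.03 − 0.348 = 0.682000.
After n steps the width is (b−a)/2^n; need (b−a)/2^n ≤ 10^-4.
So n ≥ log₂(0.682000/10^-4) = log₂(6820.0000) ≈ 12.7356.
Hence n = 13.

13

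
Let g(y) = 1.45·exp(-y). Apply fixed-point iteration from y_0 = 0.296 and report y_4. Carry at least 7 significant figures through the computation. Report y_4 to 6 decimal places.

y_1 = g(0.296000) = 1.078492
y_2 = g(1.078492) = 0.493157
y_3 = g(0.493157) = 0.885509
y_4 = g(0.885509) = 0.598131

0.598131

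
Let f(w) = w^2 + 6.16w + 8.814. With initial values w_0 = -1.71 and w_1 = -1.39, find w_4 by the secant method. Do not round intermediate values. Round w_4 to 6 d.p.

-2.255681

f(w_0) = 1.204500, f(w_1) = 2.183700
w_2 = -1.390000 - (2.183700)·(-1.390000 - -1.710000)/(2.183700 - (1.204500)) = -2.103627; f(w_2) = 0.280903
w_3 = -2.103627 - (0.280903)·(-2.103627 - -1.390000)/(0.280903 - (2.183700)) = -2.208978; f(w_3) = 0.086280
w_4 = -2.208978 - (0.086280)·(-2.208978 - -2.103627)/(0.086280 - (0.280903)) = -2.255681; f(w_4) = 0.007101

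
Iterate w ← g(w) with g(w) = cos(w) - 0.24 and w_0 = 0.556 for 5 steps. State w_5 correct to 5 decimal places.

0.59242

w_1 = g(0.556000) = 0.609373
w_2 = g(0.609373) = 0.580007
w_3 = g(0.580007) = 0.596459
w_4 = g(0.596459) = 0.587330
w_5 = g(0.587330) = 0.592423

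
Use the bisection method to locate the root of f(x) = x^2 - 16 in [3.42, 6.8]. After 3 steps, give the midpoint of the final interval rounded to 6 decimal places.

f(3.420000) = -4.303600, f(6.800000) = 30.240000 (opposite signs)
step 1: m = 5.110000, f(m) = 10.112100 > 0 → root in [3.420000, 5.110000]
step 2: m = 4.265000, f(m) = 2.190225 > 0 → root in [3.420000, 4.265000]
step 3: m = 3.842500, f(m) = -1.235194 < 0 → root in [3.842500, 4.265000]
Midpoint of [3.842500, 4.265000] = 4.053750

4.053750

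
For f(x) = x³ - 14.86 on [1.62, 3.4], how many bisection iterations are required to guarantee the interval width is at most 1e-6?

Initial width b − a = 3.4 − 1.62 = 1.780000.
After n steps the width is (b−a)/2^n; need (b−a)/2^n ≤ 1e-6.
So n ≥ log₂(1.780000/1e-6) = log₂(1780000.0000) ≈ 20.7634.
Hence n = 21.

21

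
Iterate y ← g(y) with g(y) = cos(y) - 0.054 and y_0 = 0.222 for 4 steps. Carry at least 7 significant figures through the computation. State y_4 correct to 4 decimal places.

0.6440

y_1 = g(0.222000) = 0.921459
y_2 = g(0.921459) = 0.550659
y_3 = g(0.550659) = 0.798180
y_4 = g(0.798180) = 0.644011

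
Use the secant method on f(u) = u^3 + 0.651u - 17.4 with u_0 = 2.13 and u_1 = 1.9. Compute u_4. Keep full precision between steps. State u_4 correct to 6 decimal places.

f(u_0) = -6.349773, f(u_1) = -9.304100
u_2 = 1.900000 - (-9.304100)·(1.900000 - 2.130000)/(-9.304100 - (-6.349773)) = 2.624342; f(u_2) = 2.382738
u_3 = 2.624342 - (2.382738)·(2.624342 - 1.900000)/(2.382738 - (-9.304100)) = 2.476662; f(u_3) = -0.596217
u_4 = 2.476662 - (-0.596217)·(2.476662 - 2.624342)/(-0.596217 - (2.382738)) = 2.506219; f(u_4) = -0.026560

2.506219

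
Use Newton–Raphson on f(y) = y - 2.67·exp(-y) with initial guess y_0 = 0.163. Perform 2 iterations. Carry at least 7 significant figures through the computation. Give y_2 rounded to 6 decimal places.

f'(y) = 1 + 2.67·exp(-y)
y_0 = 0.163000: f = -2.105408, f' = 3.268408 → y_1 = 0.163000 - (-2.105408)/(3.268408) = 0.807169
y_1 = 0.807169: f = -0.383969, f' = 2.191138 → y_2 = 0.807169 - (-0.383969)/(2.191138) = 0.982406

0.982406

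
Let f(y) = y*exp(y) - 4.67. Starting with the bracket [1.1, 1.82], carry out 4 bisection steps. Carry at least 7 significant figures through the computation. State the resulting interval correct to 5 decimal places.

f(1.100000) = -1.365417, f(1.820000) = 6.562782 (opposite signs)
step 1: m = 1.460000, f(m) = 1.616701 > 0 → root in [1.100000, 1.460000]
step 2: m = 1.280000, f(m) = -0.066301 < 0 → root in [1.280000, 1.460000]
step 3: m = 1.370000, f(m) = 0.721430 > 0 → root in [1.280000, 1.370000]
step 4: m = 1.325000, f(m) = 0.314896 > 0 → root in [1.280000, 1.325000]

[1.28000, 1.32500]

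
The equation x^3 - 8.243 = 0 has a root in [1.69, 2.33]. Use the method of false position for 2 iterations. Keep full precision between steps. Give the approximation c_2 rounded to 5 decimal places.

False-position update: c = (a·f(b) − b·f(a))/(f(b) − f(a)); replace the endpoint whose sign matches f(c).
f(1.690000) = -3.416191, f(2.330000) = 4.406337
step 1: c = 1.969496, f(c) = -0.603498 < 0 → new bracket [1.969496, 2.330000]
step 2: c = 2.012923, f(c) = -0.086921 < 0 → new bracket [2.012923, 2.330000]

2.01292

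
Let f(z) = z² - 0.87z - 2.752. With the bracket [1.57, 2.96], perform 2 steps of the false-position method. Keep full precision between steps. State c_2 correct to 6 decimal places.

False-position update: c = (a·f(b) − b·f(a))/(f(b) − f(a)); replace the endpoint whose sign matches f(c).
f(1.570000) = -1.653000, f(2.960000) = 3.434400
step 1: c = 2.021639, f(c) = -0.423801 < 0 → new bracket [2.021639, 2.960000]
step 2: c = 2.124713, f(c) = -0.086096 < 0 → new bracket [2.124713, 2.960000]

2.124713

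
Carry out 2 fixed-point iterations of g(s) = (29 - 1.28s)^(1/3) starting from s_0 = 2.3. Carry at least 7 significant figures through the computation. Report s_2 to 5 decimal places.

s_1 = g(2.300000) = 2.964621
s_2 = g(2.964621) = 2.931999

2.93200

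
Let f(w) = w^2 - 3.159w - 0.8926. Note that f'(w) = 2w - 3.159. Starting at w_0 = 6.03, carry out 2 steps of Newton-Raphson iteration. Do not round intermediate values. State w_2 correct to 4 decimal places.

3.5324

Newton update: w ← w − f(w)/f'(w).
w_0 = 6.030000: f = 16.419530, f' = 8.901000 → w_1 = 6.030000 - (16.419530)/(8.901000) = 4.185316
w_1 = 4.185316: f = 3.402858, f' = 5.211633 → w_2 = 4.185316 - (3.402858)/(5.211633) = 3.532381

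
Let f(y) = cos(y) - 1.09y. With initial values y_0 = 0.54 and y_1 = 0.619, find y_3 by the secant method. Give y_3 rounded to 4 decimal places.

f(y_0) = 0.269109, f(y_1) = 0.139749
y_2 = 0.619000 - (0.139749)·(0.619000 - 0.540000)/(0.139749 - (0.269109)) = 0.704345; f(y_2) = -0.005700
y_3 = 0.704345 - (-0.005700)·(0.704345 - 0.619000)/(-0.005700 - (0.139749)) = 0.701000; f(y_3) = 0.000107

0.7010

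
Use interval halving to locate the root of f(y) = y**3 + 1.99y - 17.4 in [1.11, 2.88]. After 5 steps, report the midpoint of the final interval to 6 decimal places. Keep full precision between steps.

2.354531

f(1.110000) = -13.823469, f(2.880000) = 12.219072 (opposite signs)
step 1: m = 1.995000, f(m) = -5.489800 < 0 → root in [1.995000, 2.880000]
step 2: m = 2.437500, f(m) = 1.932803 > 0 → root in [1.995000, 2.437500]
step 3: m = 2.216250, f(m) = -2.103965 < 0 → root in [2.216250, 2.437500]
step 4: m = 2.326875, f(m) = -0.171009 < 0 → root in [2.326875, 2.437500]
step 5: m = 2.382188, f(m) = 0.859032 > 0 → root in [2.326875, 2.382188]
Midpoint of [2.326875, 2.382188] = 2.354531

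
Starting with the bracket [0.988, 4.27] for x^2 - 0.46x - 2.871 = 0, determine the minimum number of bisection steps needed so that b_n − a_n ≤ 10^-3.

12

Initial width b − a = 4.27 − 0.988 = 3.282000.
After n steps the width is (b−a)/2^n; need (b−a)/2^n ≤ 10^-3.
So n ≥ log₂(3.282000/10^-3) = log₂(3282.0000) ≈ 11.6804.
Hence n = 12.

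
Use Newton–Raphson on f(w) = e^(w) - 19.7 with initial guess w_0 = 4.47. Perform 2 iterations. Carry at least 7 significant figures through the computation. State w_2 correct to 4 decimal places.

Newton update: w ← w − f(w)/f'(w).
f'(w) = e^(w)
w_0 = 4.470000: f = 67.656723, f' = 87.356723 → w_1 = 4.470000 - (67.656723)/(87.356723) = 3.695512
w_1 = 3.695512: f = 20.566189, f' = 40.266189 → w_2 = 3.695512 - (20.566189)/(40.266189) = 3.184756

3.1848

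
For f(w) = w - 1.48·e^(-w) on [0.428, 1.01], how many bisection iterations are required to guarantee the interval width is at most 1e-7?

23

Initial width b − a = 1.01 − 0.428 = 0.582000.
After n steps the width is (b−a)/2^n; need (b−a)/2^n ≤ 1e-7.
So n ≥ log₂(0.582000/1e-7) = log₂(5820000.0000) ≈ 22.4726.
Hence n = 23.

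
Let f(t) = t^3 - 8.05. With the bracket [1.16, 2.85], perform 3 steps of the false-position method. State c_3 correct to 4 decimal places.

f(1.160000) = -6.489104, f(2.850000) = 15.099125
step 1: c = 1.667989, f(c) = -3.409341 < 0 → new bracket [1.667989, 2.850000]
step 2: c = 1.885721, f(c) = -1.344485 < 0 → new bracket [1.885721, 2.850000]
step 3: c = 1.964563, f(c) = -0.467748 < 0 → new bracket [1.964563, 2.850000]

1.9646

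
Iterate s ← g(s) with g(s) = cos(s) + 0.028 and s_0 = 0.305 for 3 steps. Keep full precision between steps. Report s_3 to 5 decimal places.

0.86255

s_1 = g(0.305000) = 0.981847
s_2 = g(0.981847) = 0.583488
s_3 = g(0.583488) = 0.862546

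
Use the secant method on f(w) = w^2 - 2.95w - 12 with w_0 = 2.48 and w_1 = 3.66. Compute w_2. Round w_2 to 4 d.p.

6.6071

f(w_0) = -13.165600, f(w_1) = -9.401400
w_2 = 3.660000 - (-9.401400)·(3.660000 - 2.480000)/(-9.401400 - (-13.165600)) = 6.607147; f(w_2) = 12.163311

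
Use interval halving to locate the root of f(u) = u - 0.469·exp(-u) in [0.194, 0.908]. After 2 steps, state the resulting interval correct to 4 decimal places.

[0.1940, 0.3725]

f(0.194000) = -0.192296, f(0.908000) = 0.718838 (opposite signs)
step 1: m = 0.551000, f(m) = 0.280681 > 0 → root in [0.194000, 0.551000]
step 2: m = 0.372500, f(m) = 0.049354 > 0 → root in [0.194000, 0.372500]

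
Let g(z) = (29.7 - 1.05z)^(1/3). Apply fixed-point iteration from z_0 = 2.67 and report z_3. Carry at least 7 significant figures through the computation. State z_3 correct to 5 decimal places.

z_1 = g(2.670000) = 2.996162
z_2 = g(2.996162) = 2.983391
z_3 = g(2.983391) = 2.983893

2.98389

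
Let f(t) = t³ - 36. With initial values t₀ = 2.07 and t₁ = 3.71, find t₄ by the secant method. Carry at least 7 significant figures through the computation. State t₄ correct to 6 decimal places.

3.303097

Secant update: t_(k+1) = t_k − f(t_k)·(t_k − t_(k-1))/(f(t_k) − f(t_(k-1))).
f(t_0) = -27.130257, f(t_1) = 15.064811
t_2 = 3.710000 - (15.064811)·(3.710000 - 2.070000)/(15.064811 - (-27.130257)) = 3.124474; f(t_2) = -5.497816
t_3 = 3.124474 - (-5.497816)·(3.124474 - 3.710000)/(-5.497816 - (15.064811)) = 3.281026; f(t_3) = -0.679322
t_4 = 3.281026 - (-0.679322)·(3.281026 - 3.124474)/(-0.679322 - (-5.497816)) = 3.303097; f(t_4) = 0.038275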